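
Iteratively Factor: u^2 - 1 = (u + 1)*(u - 1)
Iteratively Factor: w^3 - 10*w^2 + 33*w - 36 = (w - 3)*(w^2 - 7*w + 12) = (w - 4)*(w - 3)*(w - 3)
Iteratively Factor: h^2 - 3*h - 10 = (h + 2)*(h - 5)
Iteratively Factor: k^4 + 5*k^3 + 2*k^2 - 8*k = (k + 4)*(k^3 + k^2 - 2*k) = (k + 2)*(k + 4)*(k^2 - k) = k*(k + 2)*(k + 4)*(k - 1)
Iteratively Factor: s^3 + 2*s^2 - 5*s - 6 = (s + 1)*(s^2 + s - 6) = (s - 2)*(s + 1)*(s + 3)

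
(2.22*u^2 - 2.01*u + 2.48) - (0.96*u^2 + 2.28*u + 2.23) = 1.26*u^2 - 4.29*u + 0.25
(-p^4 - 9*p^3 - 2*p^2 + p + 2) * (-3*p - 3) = 3*p^5 + 30*p^4 + 33*p^3 + 3*p^2 - 9*p - 6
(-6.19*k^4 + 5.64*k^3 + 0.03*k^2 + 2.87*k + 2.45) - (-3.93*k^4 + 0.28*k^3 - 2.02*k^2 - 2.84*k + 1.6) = -2.26*k^4 + 5.36*k^3 + 2.05*k^2 + 5.71*k + 0.85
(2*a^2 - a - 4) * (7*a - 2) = 14*a^3 - 11*a^2 - 26*a + 8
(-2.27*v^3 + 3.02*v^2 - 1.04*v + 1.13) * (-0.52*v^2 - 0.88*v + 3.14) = 1.1804*v^5 + 0.4272*v^4 - 9.2446*v^3 + 9.8104*v^2 - 4.26*v + 3.5482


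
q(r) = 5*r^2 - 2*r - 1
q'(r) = 10*r - 2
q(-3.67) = 73.68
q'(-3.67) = -38.70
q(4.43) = 88.26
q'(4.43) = 42.30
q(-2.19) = 27.36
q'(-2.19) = -23.90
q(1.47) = 6.86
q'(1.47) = 12.70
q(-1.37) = 11.12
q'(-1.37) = -15.70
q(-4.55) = 111.61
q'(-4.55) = -47.50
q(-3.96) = 85.33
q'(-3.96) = -41.60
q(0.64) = -0.23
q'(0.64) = 4.40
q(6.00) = 167.00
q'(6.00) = 58.00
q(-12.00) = 743.00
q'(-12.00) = -122.00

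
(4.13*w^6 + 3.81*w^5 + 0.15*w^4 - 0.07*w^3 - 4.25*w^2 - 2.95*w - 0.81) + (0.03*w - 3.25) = 4.13*w^6 + 3.81*w^5 + 0.15*w^4 - 0.07*w^3 - 4.25*w^2 - 2.92*w - 4.06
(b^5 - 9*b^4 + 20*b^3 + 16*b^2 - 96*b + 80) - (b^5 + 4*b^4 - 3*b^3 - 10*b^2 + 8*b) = -13*b^4 + 23*b^3 + 26*b^2 - 104*b + 80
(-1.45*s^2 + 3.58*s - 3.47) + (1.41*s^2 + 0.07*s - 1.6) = -0.04*s^2 + 3.65*s - 5.07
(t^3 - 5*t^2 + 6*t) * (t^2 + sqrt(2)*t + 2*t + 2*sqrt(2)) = t^5 - 3*t^4 + sqrt(2)*t^4 - 3*sqrt(2)*t^3 - 4*t^3 - 4*sqrt(2)*t^2 + 12*t^2 + 12*sqrt(2)*t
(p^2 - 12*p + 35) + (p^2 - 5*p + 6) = 2*p^2 - 17*p + 41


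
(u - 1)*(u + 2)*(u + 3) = u^3 + 4*u^2 + u - 6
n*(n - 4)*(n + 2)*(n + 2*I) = n^4 - 2*n^3 + 2*I*n^3 - 8*n^2 - 4*I*n^2 - 16*I*n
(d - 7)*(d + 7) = d^2 - 49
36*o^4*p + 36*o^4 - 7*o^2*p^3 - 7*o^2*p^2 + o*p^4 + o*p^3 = (-6*o + p)*(-3*o + p)*(2*o + p)*(o*p + o)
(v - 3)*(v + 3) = v^2 - 9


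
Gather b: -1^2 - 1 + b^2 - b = b^2 - b - 2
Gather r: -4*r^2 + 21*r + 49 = -4*r^2 + 21*r + 49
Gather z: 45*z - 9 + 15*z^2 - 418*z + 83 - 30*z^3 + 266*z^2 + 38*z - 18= -30*z^3 + 281*z^2 - 335*z + 56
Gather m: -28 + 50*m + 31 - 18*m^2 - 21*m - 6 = -18*m^2 + 29*m - 3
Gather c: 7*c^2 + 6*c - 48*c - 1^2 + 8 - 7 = 7*c^2 - 42*c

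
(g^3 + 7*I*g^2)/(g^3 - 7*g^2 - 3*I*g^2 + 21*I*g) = g*(g + 7*I)/(g^2 - 7*g - 3*I*g + 21*I)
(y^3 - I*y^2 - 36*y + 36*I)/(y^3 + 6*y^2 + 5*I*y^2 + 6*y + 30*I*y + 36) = (y - 6)/(y + 6*I)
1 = 1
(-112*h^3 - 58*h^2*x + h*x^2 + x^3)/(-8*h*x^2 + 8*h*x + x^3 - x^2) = (14*h^2 + 9*h*x + x^2)/(x*(x - 1))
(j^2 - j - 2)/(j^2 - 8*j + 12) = (j + 1)/(j - 6)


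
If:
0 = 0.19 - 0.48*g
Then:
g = 0.40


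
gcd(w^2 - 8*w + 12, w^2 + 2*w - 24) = 1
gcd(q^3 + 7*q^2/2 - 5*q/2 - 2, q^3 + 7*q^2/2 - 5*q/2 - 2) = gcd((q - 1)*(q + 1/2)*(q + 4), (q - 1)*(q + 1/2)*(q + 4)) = q^3 + 7*q^2/2 - 5*q/2 - 2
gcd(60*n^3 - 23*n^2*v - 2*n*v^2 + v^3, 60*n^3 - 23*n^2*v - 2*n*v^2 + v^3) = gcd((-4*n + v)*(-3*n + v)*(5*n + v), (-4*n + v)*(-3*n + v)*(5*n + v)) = 60*n^3 - 23*n^2*v - 2*n*v^2 + v^3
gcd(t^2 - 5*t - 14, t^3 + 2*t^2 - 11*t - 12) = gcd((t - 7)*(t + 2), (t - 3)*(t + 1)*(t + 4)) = 1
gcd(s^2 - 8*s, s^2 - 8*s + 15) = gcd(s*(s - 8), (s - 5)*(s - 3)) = 1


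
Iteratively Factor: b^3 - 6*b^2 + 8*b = (b)*(b^2 - 6*b + 8) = b*(b - 2)*(b - 4)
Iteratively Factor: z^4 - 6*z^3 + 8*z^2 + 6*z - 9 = (z - 1)*(z^3 - 5*z^2 + 3*z + 9) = (z - 3)*(z - 1)*(z^2 - 2*z - 3) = (z - 3)*(z - 1)*(z + 1)*(z - 3)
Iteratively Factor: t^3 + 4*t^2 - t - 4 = (t + 1)*(t^2 + 3*t - 4) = (t - 1)*(t + 1)*(t + 4)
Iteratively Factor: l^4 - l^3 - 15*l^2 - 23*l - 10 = (l + 1)*(l^3 - 2*l^2 - 13*l - 10) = (l + 1)^2*(l^2 - 3*l - 10) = (l - 5)*(l + 1)^2*(l + 2)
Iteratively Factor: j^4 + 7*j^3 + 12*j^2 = (j)*(j^3 + 7*j^2 + 12*j) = j*(j + 4)*(j^2 + 3*j) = j^2*(j + 4)*(j + 3)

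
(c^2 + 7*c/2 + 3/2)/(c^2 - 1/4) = 2*(c + 3)/(2*c - 1)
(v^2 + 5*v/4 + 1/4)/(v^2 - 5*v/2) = (4*v^2 + 5*v + 1)/(2*v*(2*v - 5))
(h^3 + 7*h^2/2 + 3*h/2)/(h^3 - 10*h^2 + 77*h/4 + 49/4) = 2*h*(h + 3)/(2*h^2 - 21*h + 49)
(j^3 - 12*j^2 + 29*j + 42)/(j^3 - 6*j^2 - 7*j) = (j - 6)/j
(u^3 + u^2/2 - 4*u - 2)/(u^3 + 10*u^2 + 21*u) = (u^3 + u^2/2 - 4*u - 2)/(u*(u^2 + 10*u + 21))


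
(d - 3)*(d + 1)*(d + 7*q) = d^3 + 7*d^2*q - 2*d^2 - 14*d*q - 3*d - 21*q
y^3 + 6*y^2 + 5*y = y*(y + 1)*(y + 5)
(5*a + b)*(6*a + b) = 30*a^2 + 11*a*b + b^2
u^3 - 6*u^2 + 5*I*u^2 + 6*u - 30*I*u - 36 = (u - 6)*(u - I)*(u + 6*I)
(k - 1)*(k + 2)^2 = k^3 + 3*k^2 - 4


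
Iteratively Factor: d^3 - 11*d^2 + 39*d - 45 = (d - 3)*(d^2 - 8*d + 15) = (d - 5)*(d - 3)*(d - 3)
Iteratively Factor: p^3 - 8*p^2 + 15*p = (p)*(p^2 - 8*p + 15) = p*(p - 5)*(p - 3)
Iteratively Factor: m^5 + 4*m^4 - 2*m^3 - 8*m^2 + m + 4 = (m + 1)*(m^4 + 3*m^3 - 5*m^2 - 3*m + 4) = (m + 1)^2*(m^3 + 2*m^2 - 7*m + 4) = (m + 1)^2*(m + 4)*(m^2 - 2*m + 1) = (m - 1)*(m + 1)^2*(m + 4)*(m - 1)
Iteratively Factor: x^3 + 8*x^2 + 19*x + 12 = (x + 4)*(x^2 + 4*x + 3) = (x + 3)*(x + 4)*(x + 1)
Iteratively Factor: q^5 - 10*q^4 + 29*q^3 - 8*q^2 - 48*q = (q - 4)*(q^4 - 6*q^3 + 5*q^2 + 12*q) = (q - 4)*(q + 1)*(q^3 - 7*q^2 + 12*q) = q*(q - 4)*(q + 1)*(q^2 - 7*q + 12) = q*(q - 4)^2*(q + 1)*(q - 3)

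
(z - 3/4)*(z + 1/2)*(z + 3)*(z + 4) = z^4 + 27*z^3/4 + 79*z^2/8 - 45*z/8 - 9/2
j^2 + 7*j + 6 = (j + 1)*(j + 6)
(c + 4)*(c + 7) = c^2 + 11*c + 28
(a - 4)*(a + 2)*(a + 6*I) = a^3 - 2*a^2 + 6*I*a^2 - 8*a - 12*I*a - 48*I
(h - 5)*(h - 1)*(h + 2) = h^3 - 4*h^2 - 7*h + 10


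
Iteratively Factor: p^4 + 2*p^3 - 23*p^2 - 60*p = (p + 4)*(p^3 - 2*p^2 - 15*p) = p*(p + 4)*(p^2 - 2*p - 15) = p*(p - 5)*(p + 4)*(p + 3)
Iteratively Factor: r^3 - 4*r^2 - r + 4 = (r - 4)*(r^2 - 1) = (r - 4)*(r - 1)*(r + 1)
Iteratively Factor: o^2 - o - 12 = (o + 3)*(o - 4)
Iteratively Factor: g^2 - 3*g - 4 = (g + 1)*(g - 4)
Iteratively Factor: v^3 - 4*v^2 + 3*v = (v)*(v^2 - 4*v + 3) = v*(v - 3)*(v - 1)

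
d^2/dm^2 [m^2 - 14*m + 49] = 2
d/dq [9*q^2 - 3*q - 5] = 18*q - 3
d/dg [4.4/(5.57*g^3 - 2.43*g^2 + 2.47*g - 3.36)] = (-73.524*g^2 + 21.384*g - 10.868)/(5.57*g^3 - 2.43*g^2 + 2.47*g - 3.36)^2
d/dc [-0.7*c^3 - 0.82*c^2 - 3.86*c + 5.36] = -2.1*c^2 - 1.64*c - 3.86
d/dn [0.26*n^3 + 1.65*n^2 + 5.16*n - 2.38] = 0.78*n^2 + 3.3*n + 5.16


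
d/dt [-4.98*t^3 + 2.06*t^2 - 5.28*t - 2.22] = -14.94*t^2 + 4.12*t - 5.28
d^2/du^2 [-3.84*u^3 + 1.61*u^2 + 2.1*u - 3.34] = 3.22 - 23.04*u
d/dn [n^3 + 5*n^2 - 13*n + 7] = 3*n^2 + 10*n - 13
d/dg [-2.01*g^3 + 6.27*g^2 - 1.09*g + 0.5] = -6.03*g^2 + 12.54*g - 1.09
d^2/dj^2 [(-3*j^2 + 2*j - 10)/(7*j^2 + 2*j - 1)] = 2*(140*j^3 - 1533*j^2 - 378*j - 109)/(343*j^6 + 294*j^5 - 63*j^4 - 76*j^3 + 9*j^2 + 6*j - 1)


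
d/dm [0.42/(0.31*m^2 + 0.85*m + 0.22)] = (-0.2604*m - 0.357)/(0.31*m^2 + 0.85*m + 0.22)^2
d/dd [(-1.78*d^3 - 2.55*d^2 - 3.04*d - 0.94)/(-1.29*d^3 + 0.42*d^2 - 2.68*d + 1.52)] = (-4.0371*d^4 + 1.6976*d^3 - 3.6438*d^2 - 6.9624*d - 7.14)/(1.6641*d^6 - 1.0836*d^5 + 7.0908*d^4 - 6.1728*d^3 + 8.4592*d^2 - 8.1472*d + 2.3104)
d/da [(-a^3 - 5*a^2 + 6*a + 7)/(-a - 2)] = (2*a^3 + 11*a^2 + 20*a - 5)/(a^2 + 4*a + 4)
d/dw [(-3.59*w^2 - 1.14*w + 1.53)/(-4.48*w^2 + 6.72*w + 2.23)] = (-29.232*w^2 - 2.30259999999999*w - 12.8238)/(20.0704*w^4 - 60.2112*w^3 + 25.1776*w^2 + 29.9712*w + 4.9729)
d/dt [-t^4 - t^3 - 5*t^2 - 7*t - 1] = -4*t^3 - 3*t^2 - 10*t - 7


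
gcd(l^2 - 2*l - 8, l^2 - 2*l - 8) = l^2 - 2*l - 8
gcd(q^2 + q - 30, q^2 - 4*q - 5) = q - 5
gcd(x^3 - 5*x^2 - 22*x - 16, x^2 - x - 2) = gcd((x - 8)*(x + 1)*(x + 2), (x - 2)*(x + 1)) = x + 1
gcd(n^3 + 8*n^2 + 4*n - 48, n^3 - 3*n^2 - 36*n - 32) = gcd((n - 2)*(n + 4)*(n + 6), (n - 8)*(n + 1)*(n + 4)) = n + 4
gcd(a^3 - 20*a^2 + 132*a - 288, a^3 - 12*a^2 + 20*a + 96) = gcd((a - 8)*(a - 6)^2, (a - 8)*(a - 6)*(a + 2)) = a^2 - 14*a + 48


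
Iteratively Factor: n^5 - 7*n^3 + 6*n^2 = (n - 1)*(n^4 + n^3 - 6*n^2) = n*(n - 1)*(n^3 + n^2 - 6*n) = n^2*(n - 1)*(n^2 + n - 6) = n^2*(n - 2)*(n - 1)*(n + 3)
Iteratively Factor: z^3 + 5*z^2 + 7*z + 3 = (z + 3)*(z^2 + 2*z + 1) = (z + 1)*(z + 3)*(z + 1)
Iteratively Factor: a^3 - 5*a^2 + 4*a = (a - 1)*(a^2 - 4*a) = a*(a - 1)*(a - 4)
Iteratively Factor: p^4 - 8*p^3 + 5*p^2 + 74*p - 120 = (p - 5)*(p^3 - 3*p^2 - 10*p + 24) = (p - 5)*(p - 4)*(p^2 + p - 6) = (p - 5)*(p - 4)*(p - 2)*(p + 3)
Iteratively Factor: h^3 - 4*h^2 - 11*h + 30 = (h + 3)*(h^2 - 7*h + 10) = (h - 2)*(h + 3)*(h - 5)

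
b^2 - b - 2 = (b - 2)*(b + 1)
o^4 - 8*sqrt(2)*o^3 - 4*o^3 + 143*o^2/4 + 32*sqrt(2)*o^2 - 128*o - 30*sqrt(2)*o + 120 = (o - 5/2)*(o - 3/2)*(o - 4*sqrt(2))^2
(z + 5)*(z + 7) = z^2 + 12*z + 35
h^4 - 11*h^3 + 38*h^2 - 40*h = h*(h - 5)*(h - 4)*(h - 2)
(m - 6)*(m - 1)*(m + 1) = m^3 - 6*m^2 - m + 6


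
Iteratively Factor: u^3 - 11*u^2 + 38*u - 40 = (u - 5)*(u^2 - 6*u + 8) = (u - 5)*(u - 4)*(u - 2)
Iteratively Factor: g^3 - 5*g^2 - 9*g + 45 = (g - 3)*(g^2 - 2*g - 15) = (g - 5)*(g - 3)*(g + 3)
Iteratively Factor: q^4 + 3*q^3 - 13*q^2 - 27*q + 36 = (q + 3)*(q^3 - 13*q + 12) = (q + 3)*(q + 4)*(q^2 - 4*q + 3) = (q - 3)*(q + 3)*(q + 4)*(q - 1)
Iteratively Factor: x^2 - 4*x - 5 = (x - 5)*(x + 1)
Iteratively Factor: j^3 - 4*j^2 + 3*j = (j - 1)*(j^2 - 3*j) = j*(j - 1)*(j - 3)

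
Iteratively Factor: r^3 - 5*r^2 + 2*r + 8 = (r - 4)*(r^2 - r - 2) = (r - 4)*(r + 1)*(r - 2)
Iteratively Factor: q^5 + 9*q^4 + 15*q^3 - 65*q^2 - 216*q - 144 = (q + 1)*(q^4 + 8*q^3 + 7*q^2 - 72*q - 144) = (q + 1)*(q + 4)*(q^3 + 4*q^2 - 9*q - 36) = (q - 3)*(q + 1)*(q + 4)*(q^2 + 7*q + 12) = (q - 3)*(q + 1)*(q + 4)^2*(q + 3)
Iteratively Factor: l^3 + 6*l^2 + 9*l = (l + 3)*(l^2 + 3*l) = (l + 3)^2*(l)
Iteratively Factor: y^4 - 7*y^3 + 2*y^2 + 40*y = (y)*(y^3 - 7*y^2 + 2*y + 40) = y*(y + 2)*(y^2 - 9*y + 20) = y*(y - 4)*(y + 2)*(y - 5)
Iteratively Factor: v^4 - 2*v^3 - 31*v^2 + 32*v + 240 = (v - 5)*(v^3 + 3*v^2 - 16*v - 48) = (v - 5)*(v + 4)*(v^2 - v - 12) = (v - 5)*(v + 3)*(v + 4)*(v - 4)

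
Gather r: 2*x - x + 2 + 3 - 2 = x + 3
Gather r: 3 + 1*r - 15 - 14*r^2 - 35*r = -14*r^2 - 34*r - 12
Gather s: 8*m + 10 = 8*m + 10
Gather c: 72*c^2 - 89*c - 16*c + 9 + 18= 72*c^2 - 105*c + 27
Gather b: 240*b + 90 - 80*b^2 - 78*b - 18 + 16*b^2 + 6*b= -64*b^2 + 168*b + 72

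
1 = 1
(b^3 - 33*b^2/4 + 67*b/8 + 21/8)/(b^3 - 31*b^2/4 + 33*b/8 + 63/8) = (4*b + 1)/(4*b + 3)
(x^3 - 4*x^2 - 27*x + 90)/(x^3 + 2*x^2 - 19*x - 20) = (x^2 - 9*x + 18)/(x^2 - 3*x - 4)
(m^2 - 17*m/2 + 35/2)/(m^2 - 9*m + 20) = (m - 7/2)/(m - 4)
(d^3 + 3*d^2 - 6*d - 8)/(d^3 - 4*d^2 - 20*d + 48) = (d + 1)/(d - 6)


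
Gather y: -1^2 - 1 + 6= 4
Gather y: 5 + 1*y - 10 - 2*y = -y - 5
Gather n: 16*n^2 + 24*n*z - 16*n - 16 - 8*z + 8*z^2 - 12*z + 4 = 16*n^2 + n*(24*z - 16) + 8*z^2 - 20*z - 12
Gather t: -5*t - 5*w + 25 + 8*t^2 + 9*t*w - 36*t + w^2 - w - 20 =8*t^2 + t*(9*w - 41) + w^2 - 6*w + 5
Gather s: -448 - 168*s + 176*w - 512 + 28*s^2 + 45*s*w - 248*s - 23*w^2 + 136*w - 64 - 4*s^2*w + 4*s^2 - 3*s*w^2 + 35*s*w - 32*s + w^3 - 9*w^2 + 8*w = s^2*(32 - 4*w) + s*(-3*w^2 + 80*w - 448) + w^3 - 32*w^2 + 320*w - 1024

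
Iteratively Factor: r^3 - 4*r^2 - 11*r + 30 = (r - 2)*(r^2 - 2*r - 15) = (r - 5)*(r - 2)*(r + 3)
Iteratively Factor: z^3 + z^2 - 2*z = (z)*(z^2 + z - 2) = z*(z - 1)*(z + 2)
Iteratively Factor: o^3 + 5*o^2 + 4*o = (o + 4)*(o^2 + o) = (o + 1)*(o + 4)*(o)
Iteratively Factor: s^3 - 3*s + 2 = (s - 1)*(s^2 + s - 2) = (s - 1)*(s + 2)*(s - 1)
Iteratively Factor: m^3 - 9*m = (m)*(m^2 - 9) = m*(m + 3)*(m - 3)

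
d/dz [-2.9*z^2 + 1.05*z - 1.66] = 1.05 - 5.8*z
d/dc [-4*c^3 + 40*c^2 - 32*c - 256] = -12*c^2 + 80*c - 32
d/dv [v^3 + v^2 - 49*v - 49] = 3*v^2 + 2*v - 49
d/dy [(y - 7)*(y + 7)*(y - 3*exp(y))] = -3*y^2*exp(y) + 3*y^2 - 6*y*exp(y) + 147*exp(y) - 49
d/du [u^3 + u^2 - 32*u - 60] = 3*u^2 + 2*u - 32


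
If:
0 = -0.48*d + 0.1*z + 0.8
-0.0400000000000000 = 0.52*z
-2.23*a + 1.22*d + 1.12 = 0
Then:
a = 1.41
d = 1.65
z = -0.08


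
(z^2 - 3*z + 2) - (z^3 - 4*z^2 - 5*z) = -z^3 + 5*z^2 + 2*z + 2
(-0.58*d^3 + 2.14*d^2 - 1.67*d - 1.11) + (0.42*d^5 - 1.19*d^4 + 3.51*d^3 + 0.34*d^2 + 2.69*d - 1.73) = 0.42*d^5 - 1.19*d^4 + 2.93*d^3 + 2.48*d^2 + 1.02*d - 2.84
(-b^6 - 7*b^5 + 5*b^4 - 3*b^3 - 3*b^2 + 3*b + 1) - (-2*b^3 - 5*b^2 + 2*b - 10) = -b^6 - 7*b^5 + 5*b^4 - b^3 + 2*b^2 + b + 11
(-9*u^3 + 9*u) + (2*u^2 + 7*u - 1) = -9*u^3 + 2*u^2 + 16*u - 1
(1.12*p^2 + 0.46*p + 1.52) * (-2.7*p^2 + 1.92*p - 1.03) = -3.024*p^4 + 0.9084*p^3 - 4.3744*p^2 + 2.4446*p - 1.5656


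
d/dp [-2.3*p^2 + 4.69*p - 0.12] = 4.69 - 4.6*p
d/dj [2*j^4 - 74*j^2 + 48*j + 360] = 8*j^3 - 148*j + 48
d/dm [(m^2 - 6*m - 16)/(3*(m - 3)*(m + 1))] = 2*(2*m^2 + 13*m - 7)/(3*(m^4 - 4*m^3 - 2*m^2 + 12*m + 9))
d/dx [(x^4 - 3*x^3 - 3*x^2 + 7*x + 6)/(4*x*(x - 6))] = (2*x^5 - 21*x^4 + 36*x^3 + 11*x^2 - 12*x + 36)/(4*x^2*(x^2 - 12*x + 36))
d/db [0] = 0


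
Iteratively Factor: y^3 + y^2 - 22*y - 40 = (y - 5)*(y^2 + 6*y + 8) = (y - 5)*(y + 4)*(y + 2)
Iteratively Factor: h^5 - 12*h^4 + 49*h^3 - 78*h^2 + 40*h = (h - 2)*(h^4 - 10*h^3 + 29*h^2 - 20*h) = (h - 4)*(h - 2)*(h^3 - 6*h^2 + 5*h) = (h - 4)*(h - 2)*(h - 1)*(h^2 - 5*h) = (h - 5)*(h - 4)*(h - 2)*(h - 1)*(h)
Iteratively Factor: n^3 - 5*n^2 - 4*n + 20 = (n + 2)*(n^2 - 7*n + 10) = (n - 2)*(n + 2)*(n - 5)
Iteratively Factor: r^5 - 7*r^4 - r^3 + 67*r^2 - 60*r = (r + 3)*(r^4 - 10*r^3 + 29*r^2 - 20*r) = (r - 4)*(r + 3)*(r^3 - 6*r^2 + 5*r) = r*(r - 4)*(r + 3)*(r^2 - 6*r + 5) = r*(r - 4)*(r - 1)*(r + 3)*(r - 5)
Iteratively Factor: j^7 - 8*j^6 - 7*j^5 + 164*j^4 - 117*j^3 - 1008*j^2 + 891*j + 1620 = (j + 3)*(j^6 - 11*j^5 + 26*j^4 + 86*j^3 - 375*j^2 + 117*j + 540) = (j - 4)*(j + 3)*(j^5 - 7*j^4 - 2*j^3 + 78*j^2 - 63*j - 135) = (j - 5)*(j - 4)*(j + 3)*(j^4 - 2*j^3 - 12*j^2 + 18*j + 27) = (j - 5)*(j - 4)*(j - 3)*(j + 3)*(j^3 + j^2 - 9*j - 9) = (j - 5)*(j - 4)*(j - 3)^2*(j + 3)*(j^2 + 4*j + 3) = (j - 5)*(j - 4)*(j - 3)^2*(j + 3)^2*(j + 1)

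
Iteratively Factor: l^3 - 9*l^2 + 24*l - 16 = (l - 1)*(l^2 - 8*l + 16) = (l - 4)*(l - 1)*(l - 4)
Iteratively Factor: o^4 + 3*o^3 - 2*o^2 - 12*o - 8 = (o + 1)*(o^3 + 2*o^2 - 4*o - 8) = (o + 1)*(o + 2)*(o^2 - 4) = (o + 1)*(o + 2)^2*(o - 2)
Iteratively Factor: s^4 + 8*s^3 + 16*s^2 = (s)*(s^3 + 8*s^2 + 16*s) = s*(s + 4)*(s^2 + 4*s) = s*(s + 4)^2*(s)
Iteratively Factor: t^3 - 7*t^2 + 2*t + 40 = (t - 5)*(t^2 - 2*t - 8) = (t - 5)*(t + 2)*(t - 4)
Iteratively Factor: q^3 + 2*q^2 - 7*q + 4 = (q - 1)*(q^2 + 3*q - 4) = (q - 1)^2*(q + 4)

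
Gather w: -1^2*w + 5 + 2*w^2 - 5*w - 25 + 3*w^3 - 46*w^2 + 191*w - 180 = 3*w^3 - 44*w^2 + 185*w - 200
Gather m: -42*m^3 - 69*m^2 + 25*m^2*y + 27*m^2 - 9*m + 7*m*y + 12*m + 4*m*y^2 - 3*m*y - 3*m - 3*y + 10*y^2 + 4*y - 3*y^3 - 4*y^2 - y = -42*m^3 + m^2*(25*y - 42) + m*(4*y^2 + 4*y) - 3*y^3 + 6*y^2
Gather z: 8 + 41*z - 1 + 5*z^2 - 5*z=5*z^2 + 36*z + 7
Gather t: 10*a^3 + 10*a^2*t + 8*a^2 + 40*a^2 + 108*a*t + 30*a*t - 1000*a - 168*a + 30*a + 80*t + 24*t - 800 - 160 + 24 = 10*a^3 + 48*a^2 - 1138*a + t*(10*a^2 + 138*a + 104) - 936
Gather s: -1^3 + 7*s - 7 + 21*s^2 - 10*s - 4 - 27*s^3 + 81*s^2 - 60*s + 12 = -27*s^3 + 102*s^2 - 63*s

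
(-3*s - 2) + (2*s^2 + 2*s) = 2*s^2 - s - 2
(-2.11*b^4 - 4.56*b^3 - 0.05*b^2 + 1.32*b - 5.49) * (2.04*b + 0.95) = -4.3044*b^5 - 11.3069*b^4 - 4.434*b^3 + 2.6453*b^2 - 9.9456*b - 5.2155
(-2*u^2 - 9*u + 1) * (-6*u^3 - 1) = 12*u^5 + 54*u^4 - 6*u^3 + 2*u^2 + 9*u - 1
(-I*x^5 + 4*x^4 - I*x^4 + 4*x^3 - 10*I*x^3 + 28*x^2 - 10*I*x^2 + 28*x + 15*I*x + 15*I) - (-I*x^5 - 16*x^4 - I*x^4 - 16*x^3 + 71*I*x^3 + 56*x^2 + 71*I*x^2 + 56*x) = 20*x^4 + 20*x^3 - 81*I*x^3 - 28*x^2 - 81*I*x^2 - 28*x + 15*I*x + 15*I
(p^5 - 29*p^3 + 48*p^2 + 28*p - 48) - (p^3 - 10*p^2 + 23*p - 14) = p^5 - 30*p^3 + 58*p^2 + 5*p - 34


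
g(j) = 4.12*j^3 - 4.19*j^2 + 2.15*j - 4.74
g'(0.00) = 2.15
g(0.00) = -4.74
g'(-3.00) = 138.53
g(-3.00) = -160.14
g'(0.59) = 1.51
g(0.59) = -4.08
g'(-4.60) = 302.24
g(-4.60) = -504.31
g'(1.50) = 17.39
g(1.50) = 2.96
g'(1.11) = 8.08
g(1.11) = -1.88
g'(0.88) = 4.35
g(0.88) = -3.29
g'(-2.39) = 92.78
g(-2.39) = -90.06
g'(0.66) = 2.00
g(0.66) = -3.96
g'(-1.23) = 31.16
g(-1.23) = -21.39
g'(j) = 12.36*j^2 - 8.38*j + 2.15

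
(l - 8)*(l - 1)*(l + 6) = l^3 - 3*l^2 - 46*l + 48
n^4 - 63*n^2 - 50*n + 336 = (n - 8)*(n - 2)*(n + 3)*(n + 7)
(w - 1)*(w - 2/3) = w^2 - 5*w/3 + 2/3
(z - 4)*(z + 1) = z^2 - 3*z - 4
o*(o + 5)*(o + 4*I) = o^3 + 5*o^2 + 4*I*o^2 + 20*I*o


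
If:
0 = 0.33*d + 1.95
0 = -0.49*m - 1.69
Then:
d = -5.91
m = -3.45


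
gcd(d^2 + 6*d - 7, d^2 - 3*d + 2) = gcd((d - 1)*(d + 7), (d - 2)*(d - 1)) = d - 1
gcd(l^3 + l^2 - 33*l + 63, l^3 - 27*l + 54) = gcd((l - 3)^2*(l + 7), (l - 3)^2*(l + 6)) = l^2 - 6*l + 9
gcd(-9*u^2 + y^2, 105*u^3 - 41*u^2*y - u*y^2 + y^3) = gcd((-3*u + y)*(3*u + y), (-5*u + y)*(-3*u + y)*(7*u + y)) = -3*u + y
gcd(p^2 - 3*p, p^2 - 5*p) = p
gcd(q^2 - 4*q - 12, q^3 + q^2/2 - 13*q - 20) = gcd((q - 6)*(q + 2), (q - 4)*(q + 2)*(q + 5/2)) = q + 2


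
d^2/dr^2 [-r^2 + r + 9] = -2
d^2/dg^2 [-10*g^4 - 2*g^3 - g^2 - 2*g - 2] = -120*g^2 - 12*g - 2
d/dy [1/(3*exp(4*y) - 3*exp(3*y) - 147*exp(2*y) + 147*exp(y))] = (-4*exp(3*y) + 3*exp(2*y) + 98*exp(y) - 49)*exp(-y)/(3*(exp(3*y) - exp(2*y) - 49*exp(y) + 49)^2)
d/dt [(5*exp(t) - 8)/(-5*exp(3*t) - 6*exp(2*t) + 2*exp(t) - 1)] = (50*exp(3*t) - 90*exp(2*t) - 96*exp(t) + 11)*exp(t)/(25*exp(6*t) + 60*exp(5*t) + 16*exp(4*t) - 14*exp(3*t) + 16*exp(2*t) - 4*exp(t) + 1)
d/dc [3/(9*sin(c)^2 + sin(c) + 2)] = -3*(18*sin(c) + 1)*cos(c)/(9*sin(c)^2 + sin(c) + 2)^2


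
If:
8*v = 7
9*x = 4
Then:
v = 7/8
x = 4/9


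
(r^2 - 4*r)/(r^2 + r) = (r - 4)/(r + 1)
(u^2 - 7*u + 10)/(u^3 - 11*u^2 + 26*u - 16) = (u - 5)/(u^2 - 9*u + 8)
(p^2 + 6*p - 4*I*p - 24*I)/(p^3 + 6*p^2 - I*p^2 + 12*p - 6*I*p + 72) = 1/(p + 3*I)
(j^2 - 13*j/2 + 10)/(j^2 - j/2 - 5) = (j - 4)/(j + 2)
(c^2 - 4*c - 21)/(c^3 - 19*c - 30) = (c - 7)/(c^2 - 3*c - 10)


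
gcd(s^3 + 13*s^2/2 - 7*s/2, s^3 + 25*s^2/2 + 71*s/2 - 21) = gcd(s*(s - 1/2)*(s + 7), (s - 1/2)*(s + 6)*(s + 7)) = s^2 + 13*s/2 - 7/2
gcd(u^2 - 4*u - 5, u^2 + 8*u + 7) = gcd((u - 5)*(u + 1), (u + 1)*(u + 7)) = u + 1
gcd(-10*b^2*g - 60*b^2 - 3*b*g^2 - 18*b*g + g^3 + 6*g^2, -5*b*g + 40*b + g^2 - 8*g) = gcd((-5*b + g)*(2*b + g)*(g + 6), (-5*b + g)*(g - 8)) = 5*b - g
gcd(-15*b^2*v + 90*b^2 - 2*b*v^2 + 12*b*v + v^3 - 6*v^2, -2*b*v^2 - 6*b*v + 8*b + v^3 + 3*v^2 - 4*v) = 1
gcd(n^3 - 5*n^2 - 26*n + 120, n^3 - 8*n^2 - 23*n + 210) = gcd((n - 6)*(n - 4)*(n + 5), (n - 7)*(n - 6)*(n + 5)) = n^2 - n - 30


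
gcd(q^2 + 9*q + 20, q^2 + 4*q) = q + 4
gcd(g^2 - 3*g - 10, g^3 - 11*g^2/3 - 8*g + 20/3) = g^2 - 3*g - 10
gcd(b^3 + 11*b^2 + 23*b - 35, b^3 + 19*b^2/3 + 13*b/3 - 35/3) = b^2 + 4*b - 5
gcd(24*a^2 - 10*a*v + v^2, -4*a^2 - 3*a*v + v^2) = -4*a + v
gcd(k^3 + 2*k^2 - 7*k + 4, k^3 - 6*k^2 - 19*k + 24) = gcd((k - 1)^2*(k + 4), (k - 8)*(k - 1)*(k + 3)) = k - 1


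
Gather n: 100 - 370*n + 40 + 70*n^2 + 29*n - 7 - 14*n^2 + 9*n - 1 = 56*n^2 - 332*n + 132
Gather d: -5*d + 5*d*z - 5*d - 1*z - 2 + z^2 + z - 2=d*(5*z - 10) + z^2 - 4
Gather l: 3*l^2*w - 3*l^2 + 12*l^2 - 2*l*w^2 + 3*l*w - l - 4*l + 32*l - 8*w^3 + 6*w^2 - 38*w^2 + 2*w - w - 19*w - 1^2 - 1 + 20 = l^2*(3*w + 9) + l*(-2*w^2 + 3*w + 27) - 8*w^3 - 32*w^2 - 18*w + 18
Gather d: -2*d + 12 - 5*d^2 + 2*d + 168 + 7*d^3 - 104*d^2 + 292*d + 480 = 7*d^3 - 109*d^2 + 292*d + 660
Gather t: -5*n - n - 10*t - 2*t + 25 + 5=-6*n - 12*t + 30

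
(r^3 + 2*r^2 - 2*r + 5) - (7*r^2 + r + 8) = r^3 - 5*r^2 - 3*r - 3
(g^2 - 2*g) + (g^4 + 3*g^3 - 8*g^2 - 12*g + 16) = g^4 + 3*g^3 - 7*g^2 - 14*g + 16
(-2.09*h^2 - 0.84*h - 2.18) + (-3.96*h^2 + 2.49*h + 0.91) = -6.05*h^2 + 1.65*h - 1.27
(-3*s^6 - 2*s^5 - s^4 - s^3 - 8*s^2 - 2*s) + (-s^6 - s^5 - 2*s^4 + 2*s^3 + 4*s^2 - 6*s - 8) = -4*s^6 - 3*s^5 - 3*s^4 + s^3 - 4*s^2 - 8*s - 8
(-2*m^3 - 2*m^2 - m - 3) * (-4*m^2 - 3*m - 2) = 8*m^5 + 14*m^4 + 14*m^3 + 19*m^2 + 11*m + 6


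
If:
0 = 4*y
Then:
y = 0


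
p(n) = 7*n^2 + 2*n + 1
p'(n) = 14*n + 2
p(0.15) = 1.46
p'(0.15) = 4.10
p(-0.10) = 0.87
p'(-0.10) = 0.60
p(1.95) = 31.52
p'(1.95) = 29.30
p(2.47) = 48.65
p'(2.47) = 36.58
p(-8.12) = 446.30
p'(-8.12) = -111.68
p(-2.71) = 46.99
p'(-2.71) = -35.94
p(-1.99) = 24.74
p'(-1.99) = -25.86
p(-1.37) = 11.40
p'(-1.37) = -17.18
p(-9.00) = 550.00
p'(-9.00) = -124.00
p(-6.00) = 241.00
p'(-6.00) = -82.00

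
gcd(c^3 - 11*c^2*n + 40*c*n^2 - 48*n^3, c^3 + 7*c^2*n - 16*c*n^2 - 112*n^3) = c - 4*n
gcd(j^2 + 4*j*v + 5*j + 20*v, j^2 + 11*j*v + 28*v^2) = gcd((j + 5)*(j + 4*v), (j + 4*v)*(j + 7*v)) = j + 4*v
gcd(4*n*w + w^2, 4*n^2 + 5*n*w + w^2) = 4*n + w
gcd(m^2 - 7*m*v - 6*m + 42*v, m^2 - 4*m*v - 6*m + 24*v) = m - 6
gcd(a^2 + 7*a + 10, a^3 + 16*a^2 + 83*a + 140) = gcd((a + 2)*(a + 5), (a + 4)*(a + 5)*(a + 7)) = a + 5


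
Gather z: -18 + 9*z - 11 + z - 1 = 10*z - 30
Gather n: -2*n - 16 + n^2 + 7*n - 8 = n^2 + 5*n - 24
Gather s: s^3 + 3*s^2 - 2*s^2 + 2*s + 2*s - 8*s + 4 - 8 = s^3 + s^2 - 4*s - 4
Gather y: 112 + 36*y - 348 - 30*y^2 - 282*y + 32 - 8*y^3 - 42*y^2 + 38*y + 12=-8*y^3 - 72*y^2 - 208*y - 192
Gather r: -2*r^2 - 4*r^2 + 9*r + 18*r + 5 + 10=-6*r^2 + 27*r + 15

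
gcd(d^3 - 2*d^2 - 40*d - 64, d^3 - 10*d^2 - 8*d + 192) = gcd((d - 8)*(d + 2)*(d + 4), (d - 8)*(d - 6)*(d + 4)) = d^2 - 4*d - 32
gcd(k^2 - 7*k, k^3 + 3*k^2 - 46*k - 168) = k - 7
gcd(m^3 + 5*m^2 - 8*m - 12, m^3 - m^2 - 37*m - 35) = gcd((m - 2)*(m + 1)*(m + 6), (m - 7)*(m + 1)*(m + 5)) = m + 1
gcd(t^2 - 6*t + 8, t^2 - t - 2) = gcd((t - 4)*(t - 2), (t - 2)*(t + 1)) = t - 2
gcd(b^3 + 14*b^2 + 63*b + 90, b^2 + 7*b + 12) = b + 3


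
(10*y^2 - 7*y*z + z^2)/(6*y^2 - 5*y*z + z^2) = (5*y - z)/(3*y - z)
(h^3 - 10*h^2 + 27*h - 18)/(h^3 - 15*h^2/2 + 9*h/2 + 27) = 2*(h - 1)/(2*h + 3)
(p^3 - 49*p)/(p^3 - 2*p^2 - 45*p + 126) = p*(p - 7)/(p^2 - 9*p + 18)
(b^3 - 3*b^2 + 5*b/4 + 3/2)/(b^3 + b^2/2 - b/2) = (4*b^3 - 12*b^2 + 5*b + 6)/(2*b*(2*b^2 + b - 1))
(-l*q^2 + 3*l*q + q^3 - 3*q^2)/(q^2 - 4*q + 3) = q*(-l + q)/(q - 1)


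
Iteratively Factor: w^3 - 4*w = (w + 2)*(w^2 - 2*w) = (w - 2)*(w + 2)*(w)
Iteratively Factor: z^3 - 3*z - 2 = (z + 1)*(z^2 - z - 2) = (z + 1)^2*(z - 2)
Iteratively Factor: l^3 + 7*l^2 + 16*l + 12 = (l + 3)*(l^2 + 4*l + 4) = (l + 2)*(l + 3)*(l + 2)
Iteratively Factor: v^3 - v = (v - 1)*(v^2 + v) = (v - 1)*(v + 1)*(v)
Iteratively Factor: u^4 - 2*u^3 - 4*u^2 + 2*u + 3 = (u - 1)*(u^3 - u^2 - 5*u - 3) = (u - 3)*(u - 1)*(u^2 + 2*u + 1) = (u - 3)*(u - 1)*(u + 1)*(u + 1)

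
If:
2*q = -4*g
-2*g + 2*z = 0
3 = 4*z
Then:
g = 3/4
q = -3/2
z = 3/4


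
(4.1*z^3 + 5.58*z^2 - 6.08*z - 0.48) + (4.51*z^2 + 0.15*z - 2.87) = 4.1*z^3 + 10.09*z^2 - 5.93*z - 3.35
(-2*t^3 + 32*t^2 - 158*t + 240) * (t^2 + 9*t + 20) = -2*t^5 + 14*t^4 + 90*t^3 - 542*t^2 - 1000*t + 4800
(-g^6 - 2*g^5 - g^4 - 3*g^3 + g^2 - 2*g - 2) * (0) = 0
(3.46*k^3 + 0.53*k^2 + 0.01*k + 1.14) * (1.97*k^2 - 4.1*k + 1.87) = 6.8162*k^5 - 13.1419*k^4 + 4.3169*k^3 + 3.1959*k^2 - 4.6553*k + 2.1318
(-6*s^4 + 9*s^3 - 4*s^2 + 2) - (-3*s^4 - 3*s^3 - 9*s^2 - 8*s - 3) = -3*s^4 + 12*s^3 + 5*s^2 + 8*s + 5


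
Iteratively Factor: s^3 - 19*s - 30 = (s + 3)*(s^2 - 3*s - 10) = (s + 2)*(s + 3)*(s - 5)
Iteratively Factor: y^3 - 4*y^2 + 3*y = (y - 3)*(y^2 - y) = y*(y - 3)*(y - 1)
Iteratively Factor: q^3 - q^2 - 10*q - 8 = (q + 1)*(q^2 - 2*q - 8) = (q - 4)*(q + 1)*(q + 2)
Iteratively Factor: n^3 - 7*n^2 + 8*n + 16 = (n + 1)*(n^2 - 8*n + 16) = (n - 4)*(n + 1)*(n - 4)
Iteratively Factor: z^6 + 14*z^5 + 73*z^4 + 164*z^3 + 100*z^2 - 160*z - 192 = (z + 3)*(z^5 + 11*z^4 + 40*z^3 + 44*z^2 - 32*z - 64) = (z + 2)*(z + 3)*(z^4 + 9*z^3 + 22*z^2 - 32) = (z + 2)^2*(z + 3)*(z^3 + 7*z^2 + 8*z - 16) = (z + 2)^2*(z + 3)*(z + 4)*(z^2 + 3*z - 4) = (z - 1)*(z + 2)^2*(z + 3)*(z + 4)*(z + 4)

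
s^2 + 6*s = s*(s + 6)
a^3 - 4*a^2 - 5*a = a*(a - 5)*(a + 1)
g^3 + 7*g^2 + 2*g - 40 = (g - 2)*(g + 4)*(g + 5)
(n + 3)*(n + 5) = n^2 + 8*n + 15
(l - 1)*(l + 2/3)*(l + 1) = l^3 + 2*l^2/3 - l - 2/3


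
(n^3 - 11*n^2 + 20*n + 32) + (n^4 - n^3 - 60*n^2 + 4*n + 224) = n^4 - 71*n^2 + 24*n + 256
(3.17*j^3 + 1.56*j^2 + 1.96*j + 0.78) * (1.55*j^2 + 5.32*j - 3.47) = 4.9135*j^5 + 19.2824*j^4 + 0.3373*j^3 + 6.223*j^2 - 2.6516*j - 2.7066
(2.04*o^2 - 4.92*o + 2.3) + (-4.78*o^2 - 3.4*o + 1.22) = -2.74*o^2 - 8.32*o + 3.52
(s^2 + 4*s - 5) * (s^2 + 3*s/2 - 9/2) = s^4 + 11*s^3/2 - 7*s^2/2 - 51*s/2 + 45/2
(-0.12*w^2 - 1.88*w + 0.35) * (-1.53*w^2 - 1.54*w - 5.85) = 0.1836*w^4 + 3.0612*w^3 + 3.0617*w^2 + 10.459*w - 2.0475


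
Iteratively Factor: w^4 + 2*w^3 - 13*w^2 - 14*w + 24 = (w + 2)*(w^3 - 13*w + 12) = (w - 1)*(w + 2)*(w^2 + w - 12) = (w - 1)*(w + 2)*(w + 4)*(w - 3)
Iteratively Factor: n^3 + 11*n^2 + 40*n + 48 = (n + 4)*(n^2 + 7*n + 12) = (n + 4)^2*(n + 3)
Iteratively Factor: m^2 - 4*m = (m - 4)*(m)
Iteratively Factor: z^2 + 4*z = (z)*(z + 4)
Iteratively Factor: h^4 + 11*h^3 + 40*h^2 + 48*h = (h + 3)*(h^3 + 8*h^2 + 16*h) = h*(h + 3)*(h^2 + 8*h + 16) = h*(h + 3)*(h + 4)*(h + 4)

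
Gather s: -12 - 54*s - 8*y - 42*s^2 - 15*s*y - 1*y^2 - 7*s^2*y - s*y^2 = s^2*(-7*y - 42) + s*(-y^2 - 15*y - 54) - y^2 - 8*y - 12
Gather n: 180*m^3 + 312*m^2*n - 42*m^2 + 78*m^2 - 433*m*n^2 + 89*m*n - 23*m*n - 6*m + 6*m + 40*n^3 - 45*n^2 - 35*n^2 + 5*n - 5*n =180*m^3 + 36*m^2 + 40*n^3 + n^2*(-433*m - 80) + n*(312*m^2 + 66*m)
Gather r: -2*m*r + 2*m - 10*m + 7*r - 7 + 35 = -8*m + r*(7 - 2*m) + 28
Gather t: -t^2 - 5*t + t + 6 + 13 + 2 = -t^2 - 4*t + 21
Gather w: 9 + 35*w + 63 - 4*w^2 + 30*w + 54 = -4*w^2 + 65*w + 126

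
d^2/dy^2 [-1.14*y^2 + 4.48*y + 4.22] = -2.28000000000000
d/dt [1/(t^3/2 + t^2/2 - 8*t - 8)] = 2*(-3*t^2 - 2*t + 16)/(t^3 + t^2 - 16*t - 16)^2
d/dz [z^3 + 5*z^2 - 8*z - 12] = 3*z^2 + 10*z - 8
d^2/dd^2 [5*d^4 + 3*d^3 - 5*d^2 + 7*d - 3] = 60*d^2 + 18*d - 10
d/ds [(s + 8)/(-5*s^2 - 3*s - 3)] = (-5*s^2 - 3*s + (s + 8)*(10*s + 3) - 3)/(5*s^2 + 3*s + 3)^2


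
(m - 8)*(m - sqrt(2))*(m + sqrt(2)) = m^3 - 8*m^2 - 2*m + 16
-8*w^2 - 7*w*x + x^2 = (-8*w + x)*(w + x)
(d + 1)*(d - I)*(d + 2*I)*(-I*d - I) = -I*d^4 + d^3 - 2*I*d^3 + 2*d^2 - 3*I*d^2 + d - 4*I*d - 2*I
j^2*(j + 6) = j^3 + 6*j^2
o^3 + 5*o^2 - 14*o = o*(o - 2)*(o + 7)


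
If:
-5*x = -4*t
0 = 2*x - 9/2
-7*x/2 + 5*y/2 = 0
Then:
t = 45/16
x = 9/4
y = 63/20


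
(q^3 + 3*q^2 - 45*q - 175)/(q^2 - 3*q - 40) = (q^2 - 2*q - 35)/(q - 8)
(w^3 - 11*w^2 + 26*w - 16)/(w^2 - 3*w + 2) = w - 8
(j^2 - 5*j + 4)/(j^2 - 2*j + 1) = (j - 4)/(j - 1)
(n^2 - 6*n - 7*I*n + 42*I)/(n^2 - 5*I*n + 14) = (n - 6)/(n + 2*I)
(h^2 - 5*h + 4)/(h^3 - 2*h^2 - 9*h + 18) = (h^2 - 5*h + 4)/(h^3 - 2*h^2 - 9*h + 18)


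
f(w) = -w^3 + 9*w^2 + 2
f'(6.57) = -11.23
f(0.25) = 2.55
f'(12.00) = -216.00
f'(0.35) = 5.93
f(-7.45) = 915.02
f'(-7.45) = -300.61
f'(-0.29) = -5.47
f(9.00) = 2.00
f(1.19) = 13.06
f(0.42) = 3.51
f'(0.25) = 4.31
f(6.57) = 106.89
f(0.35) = 3.06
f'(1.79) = 22.61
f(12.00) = -430.00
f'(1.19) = 17.17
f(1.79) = 25.10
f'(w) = -3*w^2 + 18*w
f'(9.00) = -81.00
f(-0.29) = 2.78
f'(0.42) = 7.03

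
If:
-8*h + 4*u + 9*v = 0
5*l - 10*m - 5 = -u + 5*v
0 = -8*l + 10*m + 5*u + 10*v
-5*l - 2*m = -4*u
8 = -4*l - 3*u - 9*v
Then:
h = -6751/3536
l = 115/34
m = 3585/884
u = 2765/442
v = -1979/442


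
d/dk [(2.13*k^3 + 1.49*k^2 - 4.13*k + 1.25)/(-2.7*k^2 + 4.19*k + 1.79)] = (-5.751*k^4 + 17.8494*k^3 + 6.5302*k^2 + 12.0842*k - 12.6302)/(7.29*k^4 - 22.626*k^3 + 7.8901*k^2 + 15.0002*k + 3.2041)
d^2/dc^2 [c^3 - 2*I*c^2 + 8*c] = 6*c - 4*I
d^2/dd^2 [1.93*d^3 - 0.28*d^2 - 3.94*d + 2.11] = 11.58*d - 0.56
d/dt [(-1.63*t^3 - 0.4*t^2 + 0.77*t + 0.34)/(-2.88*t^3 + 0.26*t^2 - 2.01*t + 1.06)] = (-1.77635683940025e-15*t^5 - 1.5758*t^4 + 10.9878*t^3 - 1.642*t^2 - 1.0248*t + 1.4996)/(8.2944*t^6 - 1.4976*t^5 + 11.6452*t^4 - 7.1508*t^3 + 4.5913*t^2 - 4.2612*t + 1.1236)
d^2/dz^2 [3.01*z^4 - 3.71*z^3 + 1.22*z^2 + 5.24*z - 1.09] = 36.12*z^2 - 22.26*z + 2.44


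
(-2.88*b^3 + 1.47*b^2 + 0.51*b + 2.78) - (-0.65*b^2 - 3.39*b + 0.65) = -2.88*b^3 + 2.12*b^2 + 3.9*b + 2.13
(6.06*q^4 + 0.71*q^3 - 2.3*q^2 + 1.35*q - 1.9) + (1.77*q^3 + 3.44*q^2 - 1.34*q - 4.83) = 6.06*q^4 + 2.48*q^3 + 1.14*q^2 + 0.01*q - 6.73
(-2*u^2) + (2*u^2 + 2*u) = 2*u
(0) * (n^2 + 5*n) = 0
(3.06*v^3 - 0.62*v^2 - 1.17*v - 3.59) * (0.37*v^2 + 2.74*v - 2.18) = 1.1322*v^5 + 8.155*v^4 - 8.8025*v^3 - 3.1825*v^2 - 7.286*v + 7.8262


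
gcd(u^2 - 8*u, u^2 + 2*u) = u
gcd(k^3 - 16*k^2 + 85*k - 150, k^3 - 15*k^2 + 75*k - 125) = k^2 - 10*k + 25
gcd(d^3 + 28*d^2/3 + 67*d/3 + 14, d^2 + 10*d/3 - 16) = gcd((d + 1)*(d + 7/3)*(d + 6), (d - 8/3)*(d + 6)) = d + 6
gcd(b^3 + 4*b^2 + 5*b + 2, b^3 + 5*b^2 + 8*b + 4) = b^2 + 3*b + 2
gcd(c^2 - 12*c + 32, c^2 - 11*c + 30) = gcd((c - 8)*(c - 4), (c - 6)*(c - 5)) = 1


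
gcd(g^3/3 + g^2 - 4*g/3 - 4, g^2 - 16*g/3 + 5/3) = 1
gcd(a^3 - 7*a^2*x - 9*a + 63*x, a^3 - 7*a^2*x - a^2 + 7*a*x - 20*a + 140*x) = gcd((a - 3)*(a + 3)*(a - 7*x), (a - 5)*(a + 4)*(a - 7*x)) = -a + 7*x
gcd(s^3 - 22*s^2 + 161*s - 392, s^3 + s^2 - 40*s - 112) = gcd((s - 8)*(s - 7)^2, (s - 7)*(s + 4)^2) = s - 7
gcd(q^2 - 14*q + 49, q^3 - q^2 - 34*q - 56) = q - 7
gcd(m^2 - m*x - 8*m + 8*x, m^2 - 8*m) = m - 8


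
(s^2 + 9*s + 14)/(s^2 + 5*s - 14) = (s + 2)/(s - 2)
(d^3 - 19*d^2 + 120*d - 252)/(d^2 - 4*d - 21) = (d^2 - 12*d + 36)/(d + 3)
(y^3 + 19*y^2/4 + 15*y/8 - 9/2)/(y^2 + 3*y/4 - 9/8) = y + 4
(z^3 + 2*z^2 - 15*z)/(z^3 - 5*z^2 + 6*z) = (z + 5)/(z - 2)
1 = 1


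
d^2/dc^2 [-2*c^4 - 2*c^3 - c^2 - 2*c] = -24*c^2 - 12*c - 2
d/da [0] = 0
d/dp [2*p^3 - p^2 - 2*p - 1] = 6*p^2 - 2*p - 2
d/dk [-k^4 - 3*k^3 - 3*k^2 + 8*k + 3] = -4*k^3 - 9*k^2 - 6*k + 8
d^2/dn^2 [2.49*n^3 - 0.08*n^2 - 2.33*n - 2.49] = 14.94*n - 0.16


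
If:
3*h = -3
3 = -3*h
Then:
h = -1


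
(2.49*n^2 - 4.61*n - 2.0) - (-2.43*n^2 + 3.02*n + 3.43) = 4.92*n^2 - 7.63*n - 5.43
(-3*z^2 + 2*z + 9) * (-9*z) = 27*z^3 - 18*z^2 - 81*z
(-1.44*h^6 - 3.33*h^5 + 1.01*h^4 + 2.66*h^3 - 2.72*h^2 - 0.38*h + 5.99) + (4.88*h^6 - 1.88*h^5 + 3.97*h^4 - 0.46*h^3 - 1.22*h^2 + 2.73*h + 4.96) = 3.44*h^6 - 5.21*h^5 + 4.98*h^4 + 2.2*h^3 - 3.94*h^2 + 2.35*h + 10.95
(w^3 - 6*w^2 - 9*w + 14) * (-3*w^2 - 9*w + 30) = -3*w^5 + 9*w^4 + 111*w^3 - 141*w^2 - 396*w + 420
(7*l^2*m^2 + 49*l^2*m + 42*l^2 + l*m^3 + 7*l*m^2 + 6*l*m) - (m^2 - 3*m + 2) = 7*l^2*m^2 + 49*l^2*m + 42*l^2 + l*m^3 + 7*l*m^2 + 6*l*m - m^2 + 3*m - 2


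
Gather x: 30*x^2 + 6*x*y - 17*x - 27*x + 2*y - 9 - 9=30*x^2 + x*(6*y - 44) + 2*y - 18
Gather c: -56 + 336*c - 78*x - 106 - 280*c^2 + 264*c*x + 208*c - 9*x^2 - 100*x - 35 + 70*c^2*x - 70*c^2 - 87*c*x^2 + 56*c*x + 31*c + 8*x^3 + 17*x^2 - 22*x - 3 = c^2*(70*x - 350) + c*(-87*x^2 + 320*x + 575) + 8*x^3 + 8*x^2 - 200*x - 200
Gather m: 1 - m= 1 - m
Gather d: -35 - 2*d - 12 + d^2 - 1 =d^2 - 2*d - 48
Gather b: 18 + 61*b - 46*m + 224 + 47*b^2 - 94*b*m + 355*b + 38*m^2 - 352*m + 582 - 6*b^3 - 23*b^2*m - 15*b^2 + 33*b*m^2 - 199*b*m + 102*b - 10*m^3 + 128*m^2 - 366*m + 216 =-6*b^3 + b^2*(32 - 23*m) + b*(33*m^2 - 293*m + 518) - 10*m^3 + 166*m^2 - 764*m + 1040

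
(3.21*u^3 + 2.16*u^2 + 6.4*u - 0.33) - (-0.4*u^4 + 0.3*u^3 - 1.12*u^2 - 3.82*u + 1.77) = 0.4*u^4 + 2.91*u^3 + 3.28*u^2 + 10.22*u - 2.1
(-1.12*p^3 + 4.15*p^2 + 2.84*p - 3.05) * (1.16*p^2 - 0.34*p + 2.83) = -1.2992*p^5 + 5.1948*p^4 - 1.2862*p^3 + 7.2409*p^2 + 9.0742*p - 8.6315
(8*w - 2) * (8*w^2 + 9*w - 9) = 64*w^3 + 56*w^2 - 90*w + 18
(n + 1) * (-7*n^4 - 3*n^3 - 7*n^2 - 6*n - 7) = -7*n^5 - 10*n^4 - 10*n^3 - 13*n^2 - 13*n - 7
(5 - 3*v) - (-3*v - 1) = 6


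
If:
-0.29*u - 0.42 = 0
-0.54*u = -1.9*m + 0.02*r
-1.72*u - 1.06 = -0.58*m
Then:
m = -2.47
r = -195.29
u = -1.45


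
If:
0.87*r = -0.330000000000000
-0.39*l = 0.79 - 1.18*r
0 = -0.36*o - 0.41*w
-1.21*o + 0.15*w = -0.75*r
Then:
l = -3.17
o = -0.21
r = -0.38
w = 0.19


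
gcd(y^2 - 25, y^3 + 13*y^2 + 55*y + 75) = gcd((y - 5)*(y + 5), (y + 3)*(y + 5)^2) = y + 5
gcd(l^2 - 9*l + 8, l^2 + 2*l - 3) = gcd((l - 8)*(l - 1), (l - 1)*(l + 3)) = l - 1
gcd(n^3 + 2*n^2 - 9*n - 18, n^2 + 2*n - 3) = n + 3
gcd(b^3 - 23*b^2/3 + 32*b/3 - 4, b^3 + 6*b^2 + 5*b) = 1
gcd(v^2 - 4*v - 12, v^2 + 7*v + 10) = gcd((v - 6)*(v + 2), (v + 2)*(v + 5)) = v + 2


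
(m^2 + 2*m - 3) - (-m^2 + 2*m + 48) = 2*m^2 - 51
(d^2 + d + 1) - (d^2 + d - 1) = 2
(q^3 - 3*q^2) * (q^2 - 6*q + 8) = q^5 - 9*q^4 + 26*q^3 - 24*q^2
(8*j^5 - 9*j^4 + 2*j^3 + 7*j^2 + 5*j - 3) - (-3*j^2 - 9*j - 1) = 8*j^5 - 9*j^4 + 2*j^3 + 10*j^2 + 14*j - 2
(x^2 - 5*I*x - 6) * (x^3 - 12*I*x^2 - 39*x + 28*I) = x^5 - 17*I*x^4 - 105*x^3 + 295*I*x^2 + 374*x - 168*I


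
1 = 1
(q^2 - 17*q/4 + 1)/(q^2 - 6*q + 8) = (q - 1/4)/(q - 2)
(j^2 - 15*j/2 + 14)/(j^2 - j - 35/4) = 2*(j - 4)/(2*j + 5)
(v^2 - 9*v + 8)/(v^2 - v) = (v - 8)/v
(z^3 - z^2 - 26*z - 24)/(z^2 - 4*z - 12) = (z^2 + 5*z + 4)/(z + 2)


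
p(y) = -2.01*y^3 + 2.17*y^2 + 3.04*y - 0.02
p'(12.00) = -813.20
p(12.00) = -3124.34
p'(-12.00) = -917.36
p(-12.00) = 3749.26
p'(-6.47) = -277.46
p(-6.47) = 615.54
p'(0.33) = 3.82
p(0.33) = 1.15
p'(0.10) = 3.41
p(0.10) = 0.30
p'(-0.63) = -2.09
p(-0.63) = -0.57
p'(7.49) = -302.74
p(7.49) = -700.09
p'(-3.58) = -89.78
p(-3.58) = 109.13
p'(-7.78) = -395.71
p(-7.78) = 1054.21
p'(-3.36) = -79.62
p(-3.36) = 90.51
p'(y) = -6.03*y^2 + 4.34*y + 3.04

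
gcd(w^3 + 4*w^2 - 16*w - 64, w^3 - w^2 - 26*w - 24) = w + 4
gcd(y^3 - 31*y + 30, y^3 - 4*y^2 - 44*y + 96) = y + 6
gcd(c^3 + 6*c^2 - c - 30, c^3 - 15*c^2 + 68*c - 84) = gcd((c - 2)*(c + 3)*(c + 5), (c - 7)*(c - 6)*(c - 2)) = c - 2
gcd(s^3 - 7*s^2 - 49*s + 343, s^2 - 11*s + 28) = s - 7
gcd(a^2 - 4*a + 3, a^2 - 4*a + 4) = 1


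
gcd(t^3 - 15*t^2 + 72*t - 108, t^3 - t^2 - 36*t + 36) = t - 6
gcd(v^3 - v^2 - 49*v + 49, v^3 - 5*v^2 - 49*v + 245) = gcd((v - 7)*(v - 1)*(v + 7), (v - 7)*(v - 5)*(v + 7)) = v^2 - 49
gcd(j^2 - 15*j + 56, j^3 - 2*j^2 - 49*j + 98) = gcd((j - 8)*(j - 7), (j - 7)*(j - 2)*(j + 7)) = j - 7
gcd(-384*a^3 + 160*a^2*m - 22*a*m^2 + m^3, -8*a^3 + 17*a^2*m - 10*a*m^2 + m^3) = 8*a - m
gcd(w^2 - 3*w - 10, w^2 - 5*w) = w - 5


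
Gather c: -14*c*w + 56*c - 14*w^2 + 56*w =c*(56 - 14*w) - 14*w^2 + 56*w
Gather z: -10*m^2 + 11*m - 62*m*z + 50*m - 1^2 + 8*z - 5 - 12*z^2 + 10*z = -10*m^2 + 61*m - 12*z^2 + z*(18 - 62*m) - 6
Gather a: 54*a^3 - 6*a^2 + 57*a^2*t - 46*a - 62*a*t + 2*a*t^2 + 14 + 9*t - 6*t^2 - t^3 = 54*a^3 + a^2*(57*t - 6) + a*(2*t^2 - 62*t - 46) - t^3 - 6*t^2 + 9*t + 14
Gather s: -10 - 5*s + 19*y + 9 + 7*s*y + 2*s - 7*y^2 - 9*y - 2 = s*(7*y - 3) - 7*y^2 + 10*y - 3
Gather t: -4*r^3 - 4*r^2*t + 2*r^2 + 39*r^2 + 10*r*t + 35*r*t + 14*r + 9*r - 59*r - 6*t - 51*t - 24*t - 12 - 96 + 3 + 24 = -4*r^3 + 41*r^2 - 36*r + t*(-4*r^2 + 45*r - 81) - 81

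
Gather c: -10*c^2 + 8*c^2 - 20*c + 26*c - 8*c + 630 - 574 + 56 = -2*c^2 - 2*c + 112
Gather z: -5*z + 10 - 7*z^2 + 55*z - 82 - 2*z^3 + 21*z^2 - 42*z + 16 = -2*z^3 + 14*z^2 + 8*z - 56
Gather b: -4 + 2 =-2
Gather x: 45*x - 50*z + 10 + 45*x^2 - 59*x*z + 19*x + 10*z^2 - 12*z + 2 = 45*x^2 + x*(64 - 59*z) + 10*z^2 - 62*z + 12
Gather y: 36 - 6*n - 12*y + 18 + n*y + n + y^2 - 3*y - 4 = -5*n + y^2 + y*(n - 15) + 50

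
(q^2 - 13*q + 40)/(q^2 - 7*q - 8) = (q - 5)/(q + 1)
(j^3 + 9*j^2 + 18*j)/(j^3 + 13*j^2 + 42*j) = (j + 3)/(j + 7)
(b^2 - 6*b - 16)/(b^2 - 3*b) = (b^2 - 6*b - 16)/(b*(b - 3))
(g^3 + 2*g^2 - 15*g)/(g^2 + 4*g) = (g^2 + 2*g - 15)/(g + 4)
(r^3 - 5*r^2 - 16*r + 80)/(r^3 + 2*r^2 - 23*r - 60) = (r - 4)/(r + 3)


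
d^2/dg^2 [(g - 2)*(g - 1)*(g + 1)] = 6*g - 4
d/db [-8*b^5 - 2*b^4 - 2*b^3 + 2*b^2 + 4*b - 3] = -40*b^4 - 8*b^3 - 6*b^2 + 4*b + 4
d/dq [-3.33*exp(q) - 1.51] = -3.33*exp(q)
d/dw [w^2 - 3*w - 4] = 2*w - 3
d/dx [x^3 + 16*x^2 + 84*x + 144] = 3*x^2 + 32*x + 84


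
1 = 1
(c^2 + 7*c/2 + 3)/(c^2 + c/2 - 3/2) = (c + 2)/(c - 1)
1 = 1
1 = 1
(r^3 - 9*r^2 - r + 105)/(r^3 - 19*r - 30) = (r - 7)/(r + 2)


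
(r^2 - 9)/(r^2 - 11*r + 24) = (r + 3)/(r - 8)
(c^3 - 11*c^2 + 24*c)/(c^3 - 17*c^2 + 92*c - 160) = c*(c - 3)/(c^2 - 9*c + 20)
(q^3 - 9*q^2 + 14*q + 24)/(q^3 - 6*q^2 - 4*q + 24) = (q^2 - 3*q - 4)/(q^2 - 4)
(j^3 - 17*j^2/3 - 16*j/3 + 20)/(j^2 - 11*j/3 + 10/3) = (j^2 - 4*j - 12)/(j - 2)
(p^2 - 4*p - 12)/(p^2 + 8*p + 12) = (p - 6)/(p + 6)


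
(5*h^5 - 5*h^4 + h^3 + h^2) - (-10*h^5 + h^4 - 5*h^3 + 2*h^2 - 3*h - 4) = 15*h^5 - 6*h^4 + 6*h^3 - h^2 + 3*h + 4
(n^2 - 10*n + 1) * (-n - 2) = -n^3 + 8*n^2 + 19*n - 2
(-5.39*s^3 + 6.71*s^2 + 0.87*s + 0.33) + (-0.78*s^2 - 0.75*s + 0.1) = -5.39*s^3 + 5.93*s^2 + 0.12*s + 0.43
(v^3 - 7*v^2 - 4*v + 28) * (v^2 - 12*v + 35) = v^5 - 19*v^4 + 115*v^3 - 169*v^2 - 476*v + 980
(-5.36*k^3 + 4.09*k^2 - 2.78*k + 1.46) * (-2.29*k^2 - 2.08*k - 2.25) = 12.2744*k^5 + 1.7827*k^4 + 9.919*k^3 - 6.7635*k^2 + 3.2182*k - 3.285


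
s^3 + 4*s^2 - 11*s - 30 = (s - 3)*(s + 2)*(s + 5)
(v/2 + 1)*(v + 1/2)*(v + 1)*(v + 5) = v^4/2 + 17*v^3/4 + 21*v^2/2 + 37*v/4 + 5/2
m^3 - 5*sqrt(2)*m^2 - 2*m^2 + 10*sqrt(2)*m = m*(m - 2)*(m - 5*sqrt(2))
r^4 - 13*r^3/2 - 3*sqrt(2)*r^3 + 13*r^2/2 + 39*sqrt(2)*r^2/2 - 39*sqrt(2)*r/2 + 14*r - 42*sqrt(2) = (r - 4)*(r - 7/2)*(r + 1)*(r - 3*sqrt(2))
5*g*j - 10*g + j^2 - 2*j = (5*g + j)*(j - 2)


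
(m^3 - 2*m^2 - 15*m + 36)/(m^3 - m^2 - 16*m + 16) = (m^2 - 6*m + 9)/(m^2 - 5*m + 4)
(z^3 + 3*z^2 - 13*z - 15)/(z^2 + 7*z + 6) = (z^2 + 2*z - 15)/(z + 6)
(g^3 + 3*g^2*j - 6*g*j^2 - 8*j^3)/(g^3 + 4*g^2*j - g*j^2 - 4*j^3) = (g - 2*j)/(g - j)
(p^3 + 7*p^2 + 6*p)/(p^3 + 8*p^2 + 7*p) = (p + 6)/(p + 7)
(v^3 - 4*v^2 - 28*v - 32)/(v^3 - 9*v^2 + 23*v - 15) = (v^3 - 4*v^2 - 28*v - 32)/(v^3 - 9*v^2 + 23*v - 15)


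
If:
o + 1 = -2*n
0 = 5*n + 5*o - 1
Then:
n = -6/5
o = 7/5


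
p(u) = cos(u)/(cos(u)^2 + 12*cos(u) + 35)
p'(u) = (2*sin(u)*cos(u) + 12*sin(u))*cos(u)/(cos(u)^2 + 12*cos(u) + 35)^2 - sin(u)/(cos(u)^2 + 12*cos(u) + 35)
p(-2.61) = -0.03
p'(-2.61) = 0.03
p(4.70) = -0.00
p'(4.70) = 0.03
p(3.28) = -0.04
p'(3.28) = 0.01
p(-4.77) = 0.00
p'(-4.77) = -0.03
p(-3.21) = -0.04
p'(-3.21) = -0.00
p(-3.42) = -0.04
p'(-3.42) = -0.02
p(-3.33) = -0.04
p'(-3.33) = -0.01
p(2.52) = -0.03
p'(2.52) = -0.03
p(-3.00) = -0.04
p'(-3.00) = 0.01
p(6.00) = 0.02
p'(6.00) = 0.00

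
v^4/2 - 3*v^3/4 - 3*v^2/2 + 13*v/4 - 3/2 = (v/2 + 1)*(v - 3/2)*(v - 1)^2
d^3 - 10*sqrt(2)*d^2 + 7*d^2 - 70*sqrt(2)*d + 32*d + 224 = (d + 7)*(d - 8*sqrt(2))*(d - 2*sqrt(2))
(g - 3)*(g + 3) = g^2 - 9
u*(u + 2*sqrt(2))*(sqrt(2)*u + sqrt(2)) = sqrt(2)*u^3 + sqrt(2)*u^2 + 4*u^2 + 4*u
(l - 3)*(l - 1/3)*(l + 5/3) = l^3 - 5*l^2/3 - 41*l/9 + 5/3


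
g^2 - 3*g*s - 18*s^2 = (g - 6*s)*(g + 3*s)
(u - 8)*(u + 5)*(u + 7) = u^3 + 4*u^2 - 61*u - 280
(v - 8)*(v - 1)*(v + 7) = v^3 - 2*v^2 - 55*v + 56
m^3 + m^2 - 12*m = m*(m - 3)*(m + 4)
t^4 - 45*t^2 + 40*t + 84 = (t - 6)*(t - 2)*(t + 1)*(t + 7)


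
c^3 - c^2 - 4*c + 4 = (c - 2)*(c - 1)*(c + 2)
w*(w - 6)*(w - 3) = w^3 - 9*w^2 + 18*w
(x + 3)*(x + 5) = x^2 + 8*x + 15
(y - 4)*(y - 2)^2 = y^3 - 8*y^2 + 20*y - 16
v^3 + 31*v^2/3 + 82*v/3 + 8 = (v + 1/3)*(v + 4)*(v + 6)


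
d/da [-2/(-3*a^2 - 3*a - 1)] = 6*(-2*a - 1)/(3*a^2 + 3*a + 1)^2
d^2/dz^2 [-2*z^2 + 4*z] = -4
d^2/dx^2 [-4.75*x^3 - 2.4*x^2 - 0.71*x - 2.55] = -28.5*x - 4.8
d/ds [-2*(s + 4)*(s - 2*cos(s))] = -2*s - 2*(s + 4)*(2*sin(s) + 1) + 4*cos(s)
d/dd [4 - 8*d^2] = -16*d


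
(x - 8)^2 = x^2 - 16*x + 64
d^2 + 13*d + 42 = (d + 6)*(d + 7)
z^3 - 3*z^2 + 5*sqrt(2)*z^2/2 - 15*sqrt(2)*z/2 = z*(z - 3)*(z + 5*sqrt(2)/2)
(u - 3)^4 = u^4 - 12*u^3 + 54*u^2 - 108*u + 81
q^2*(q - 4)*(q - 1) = q^4 - 5*q^3 + 4*q^2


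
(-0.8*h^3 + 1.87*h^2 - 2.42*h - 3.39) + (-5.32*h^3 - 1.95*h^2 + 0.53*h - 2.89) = -6.12*h^3 - 0.0799999999999998*h^2 - 1.89*h - 6.28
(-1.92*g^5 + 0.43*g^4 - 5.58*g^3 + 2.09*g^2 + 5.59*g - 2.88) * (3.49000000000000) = -6.7008*g^5 + 1.5007*g^4 - 19.4742*g^3 + 7.2941*g^2 + 19.5091*g - 10.0512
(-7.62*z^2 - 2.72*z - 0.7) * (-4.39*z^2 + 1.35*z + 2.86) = 33.4518*z^4 + 1.6538*z^3 - 22.3922*z^2 - 8.7242*z - 2.002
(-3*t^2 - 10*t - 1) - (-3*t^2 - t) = -9*t - 1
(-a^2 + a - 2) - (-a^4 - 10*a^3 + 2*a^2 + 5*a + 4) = a^4 + 10*a^3 - 3*a^2 - 4*a - 6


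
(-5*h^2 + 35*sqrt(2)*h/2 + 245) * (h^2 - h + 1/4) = -5*h^4 + 5*h^3 + 35*sqrt(2)*h^3/2 - 35*sqrt(2)*h^2/2 + 975*h^2/4 - 245*h + 35*sqrt(2)*h/8 + 245/4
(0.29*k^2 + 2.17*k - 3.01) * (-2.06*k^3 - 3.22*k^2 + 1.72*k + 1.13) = -0.5974*k^5 - 5.404*k^4 - 0.288*k^3 + 13.7523*k^2 - 2.7251*k - 3.4013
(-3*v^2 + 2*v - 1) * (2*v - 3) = -6*v^3 + 13*v^2 - 8*v + 3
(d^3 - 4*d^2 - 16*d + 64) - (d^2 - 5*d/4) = d^3 - 5*d^2 - 59*d/4 + 64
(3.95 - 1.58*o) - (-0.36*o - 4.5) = 8.45 - 1.22*o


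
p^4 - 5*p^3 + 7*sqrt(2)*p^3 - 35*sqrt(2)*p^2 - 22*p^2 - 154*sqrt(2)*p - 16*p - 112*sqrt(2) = (p - 8)*(p + 1)*(p + 2)*(p + 7*sqrt(2))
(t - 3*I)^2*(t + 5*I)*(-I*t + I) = -I*t^4 - t^3 + I*t^3 + t^2 - 21*I*t^2 - 45*t + 21*I*t + 45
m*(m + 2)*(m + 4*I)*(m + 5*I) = m^4 + 2*m^3 + 9*I*m^3 - 20*m^2 + 18*I*m^2 - 40*m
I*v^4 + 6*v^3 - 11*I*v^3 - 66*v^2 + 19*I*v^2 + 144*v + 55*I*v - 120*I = (v - 8)*(v - 3)*(v - 5*I)*(I*v + 1)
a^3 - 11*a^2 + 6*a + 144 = (a - 8)*(a - 6)*(a + 3)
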